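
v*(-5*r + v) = -5*r*v + v^2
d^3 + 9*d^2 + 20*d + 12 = (d + 1)*(d + 2)*(d + 6)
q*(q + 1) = q^2 + q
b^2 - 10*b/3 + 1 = (b - 3)*(b - 1/3)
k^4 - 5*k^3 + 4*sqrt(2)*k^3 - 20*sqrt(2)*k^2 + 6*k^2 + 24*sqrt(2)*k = k*(k - 3)*(k - 2)*(k + 4*sqrt(2))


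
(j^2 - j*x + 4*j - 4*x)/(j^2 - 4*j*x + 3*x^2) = (-j - 4)/(-j + 3*x)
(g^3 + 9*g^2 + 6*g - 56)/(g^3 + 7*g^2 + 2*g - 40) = (g + 7)/(g + 5)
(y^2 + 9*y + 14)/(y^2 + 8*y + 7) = (y + 2)/(y + 1)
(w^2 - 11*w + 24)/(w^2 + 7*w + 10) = (w^2 - 11*w + 24)/(w^2 + 7*w + 10)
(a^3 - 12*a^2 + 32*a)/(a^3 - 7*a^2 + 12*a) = (a - 8)/(a - 3)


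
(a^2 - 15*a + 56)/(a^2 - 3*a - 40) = (a - 7)/(a + 5)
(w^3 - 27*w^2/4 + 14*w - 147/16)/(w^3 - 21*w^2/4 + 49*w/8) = (w - 3/2)/w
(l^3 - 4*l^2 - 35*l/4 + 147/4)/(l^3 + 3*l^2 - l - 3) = (l^2 - 7*l + 49/4)/(l^2 - 1)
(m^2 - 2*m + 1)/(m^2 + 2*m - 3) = (m - 1)/(m + 3)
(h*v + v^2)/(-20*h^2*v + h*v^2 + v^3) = (h + v)/(-20*h^2 + h*v + v^2)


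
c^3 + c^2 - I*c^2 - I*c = c*(c + 1)*(c - I)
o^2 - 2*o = o*(o - 2)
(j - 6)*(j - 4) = j^2 - 10*j + 24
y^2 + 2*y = y*(y + 2)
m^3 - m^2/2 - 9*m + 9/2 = (m - 3)*(m - 1/2)*(m + 3)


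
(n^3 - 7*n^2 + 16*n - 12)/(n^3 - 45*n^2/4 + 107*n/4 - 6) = 4*(n^2 - 4*n + 4)/(4*n^2 - 33*n + 8)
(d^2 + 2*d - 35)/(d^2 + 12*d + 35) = (d - 5)/(d + 5)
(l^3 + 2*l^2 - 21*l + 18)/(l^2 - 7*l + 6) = (l^2 + 3*l - 18)/(l - 6)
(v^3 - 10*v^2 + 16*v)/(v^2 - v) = (v^2 - 10*v + 16)/(v - 1)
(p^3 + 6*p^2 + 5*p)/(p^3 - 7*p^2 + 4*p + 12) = p*(p + 5)/(p^2 - 8*p + 12)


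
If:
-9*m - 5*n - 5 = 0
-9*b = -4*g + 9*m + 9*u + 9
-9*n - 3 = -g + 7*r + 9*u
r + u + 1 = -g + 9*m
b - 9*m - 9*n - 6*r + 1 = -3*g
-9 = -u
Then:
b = -7115/298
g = -15235/298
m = -23725/2682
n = 4447/298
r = -5735/149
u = 9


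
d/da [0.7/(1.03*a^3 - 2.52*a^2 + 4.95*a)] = (-2.163*a^2 + 3.528*a - 3.465)/(a^2*(1.03*a^2 - 2.52*a + 4.95)^2)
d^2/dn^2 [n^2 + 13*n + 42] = 2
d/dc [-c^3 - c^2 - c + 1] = -3*c^2 - 2*c - 1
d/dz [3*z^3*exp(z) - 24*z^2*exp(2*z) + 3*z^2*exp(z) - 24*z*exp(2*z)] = 3*(z^3 - 16*z^2*exp(z) + 4*z^2 - 32*z*exp(z) + 2*z - 8*exp(z))*exp(z)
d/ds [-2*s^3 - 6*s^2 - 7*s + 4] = -6*s^2 - 12*s - 7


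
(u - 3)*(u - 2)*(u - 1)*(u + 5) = u^4 - u^3 - 19*u^2 + 49*u - 30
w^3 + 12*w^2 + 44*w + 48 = (w + 2)*(w + 4)*(w + 6)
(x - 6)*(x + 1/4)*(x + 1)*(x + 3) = x^4 - 7*x^3/4 - 43*x^2/2 - 93*x/4 - 9/2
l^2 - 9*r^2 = (l - 3*r)*(l + 3*r)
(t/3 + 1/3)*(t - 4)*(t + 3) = t^3/3 - 13*t/3 - 4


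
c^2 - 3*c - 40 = (c - 8)*(c + 5)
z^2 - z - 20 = (z - 5)*(z + 4)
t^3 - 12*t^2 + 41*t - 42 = (t - 7)*(t - 3)*(t - 2)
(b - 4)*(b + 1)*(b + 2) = b^3 - b^2 - 10*b - 8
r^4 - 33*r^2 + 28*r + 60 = (r - 5)*(r - 2)*(r + 1)*(r + 6)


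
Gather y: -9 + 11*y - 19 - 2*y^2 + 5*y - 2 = -2*y^2 + 16*y - 30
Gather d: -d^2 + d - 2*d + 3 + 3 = -d^2 - d + 6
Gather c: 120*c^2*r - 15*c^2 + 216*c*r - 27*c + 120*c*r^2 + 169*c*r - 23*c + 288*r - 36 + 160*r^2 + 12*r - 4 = c^2*(120*r - 15) + c*(120*r^2 + 385*r - 50) + 160*r^2 + 300*r - 40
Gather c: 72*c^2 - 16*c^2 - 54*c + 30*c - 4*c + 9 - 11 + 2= 56*c^2 - 28*c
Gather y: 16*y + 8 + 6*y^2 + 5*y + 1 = 6*y^2 + 21*y + 9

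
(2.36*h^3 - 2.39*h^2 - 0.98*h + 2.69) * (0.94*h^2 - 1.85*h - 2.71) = 2.2184*h^5 - 6.6126*h^4 - 2.8953*h^3 + 10.8185*h^2 - 2.3207*h - 7.2899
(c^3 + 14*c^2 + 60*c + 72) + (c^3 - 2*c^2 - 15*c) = 2*c^3 + 12*c^2 + 45*c + 72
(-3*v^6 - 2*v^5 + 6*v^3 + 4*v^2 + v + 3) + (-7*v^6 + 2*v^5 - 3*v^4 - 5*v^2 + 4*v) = -10*v^6 - 3*v^4 + 6*v^3 - v^2 + 5*v + 3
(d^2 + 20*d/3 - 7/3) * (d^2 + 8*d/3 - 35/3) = d^4 + 28*d^3/3 + 34*d^2/9 - 84*d + 245/9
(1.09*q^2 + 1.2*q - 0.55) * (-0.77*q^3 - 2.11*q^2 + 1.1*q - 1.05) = -0.8393*q^5 - 3.2239*q^4 - 0.909499999999999*q^3 + 1.336*q^2 - 1.865*q + 0.5775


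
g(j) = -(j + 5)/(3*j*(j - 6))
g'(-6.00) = 0.00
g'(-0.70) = -0.55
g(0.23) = 1.31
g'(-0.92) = -0.32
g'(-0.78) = -0.44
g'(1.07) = -0.22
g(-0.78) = -0.27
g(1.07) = 0.38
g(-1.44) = -0.11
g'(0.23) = -5.23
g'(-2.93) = -0.02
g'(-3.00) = -0.02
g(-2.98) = -0.03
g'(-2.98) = -0.02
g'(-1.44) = -0.12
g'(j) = -1/(3*j*(j - 6)) + (j + 5)/(3*j*(j - 6)^2) + (j + 5)/(3*j^2*(j - 6))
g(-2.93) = -0.03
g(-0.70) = -0.31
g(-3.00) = -0.02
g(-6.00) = 0.00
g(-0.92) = -0.21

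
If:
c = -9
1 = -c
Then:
No Solution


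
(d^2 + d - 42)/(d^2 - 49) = (d - 6)/(d - 7)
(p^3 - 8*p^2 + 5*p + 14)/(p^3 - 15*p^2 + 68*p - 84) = (p + 1)/(p - 6)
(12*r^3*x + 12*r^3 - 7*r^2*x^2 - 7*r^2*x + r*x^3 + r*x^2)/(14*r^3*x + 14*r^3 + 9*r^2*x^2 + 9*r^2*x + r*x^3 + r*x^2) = (12*r^2 - 7*r*x + x^2)/(14*r^2 + 9*r*x + x^2)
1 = 1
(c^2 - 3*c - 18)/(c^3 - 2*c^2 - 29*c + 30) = (c + 3)/(c^2 + 4*c - 5)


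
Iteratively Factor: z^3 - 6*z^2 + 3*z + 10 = (z + 1)*(z^2 - 7*z + 10) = (z - 2)*(z + 1)*(z - 5)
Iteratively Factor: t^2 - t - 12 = (t - 4)*(t + 3)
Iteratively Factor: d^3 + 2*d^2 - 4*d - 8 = (d + 2)*(d^2 - 4) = (d + 2)^2*(d - 2)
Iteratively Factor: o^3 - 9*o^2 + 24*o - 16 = (o - 1)*(o^2 - 8*o + 16) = (o - 4)*(o - 1)*(o - 4)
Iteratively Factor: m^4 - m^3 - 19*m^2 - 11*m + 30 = (m + 2)*(m^3 - 3*m^2 - 13*m + 15) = (m - 1)*(m + 2)*(m^2 - 2*m - 15) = (m - 1)*(m + 2)*(m + 3)*(m - 5)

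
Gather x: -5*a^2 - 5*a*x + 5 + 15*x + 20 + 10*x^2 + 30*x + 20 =-5*a^2 + 10*x^2 + x*(45 - 5*a) + 45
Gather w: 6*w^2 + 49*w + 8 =6*w^2 + 49*w + 8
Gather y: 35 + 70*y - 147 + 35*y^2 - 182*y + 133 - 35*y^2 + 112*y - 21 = 0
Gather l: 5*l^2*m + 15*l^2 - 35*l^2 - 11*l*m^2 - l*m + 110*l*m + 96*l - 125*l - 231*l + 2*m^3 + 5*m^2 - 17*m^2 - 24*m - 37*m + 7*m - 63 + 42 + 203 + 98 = l^2*(5*m - 20) + l*(-11*m^2 + 109*m - 260) + 2*m^3 - 12*m^2 - 54*m + 280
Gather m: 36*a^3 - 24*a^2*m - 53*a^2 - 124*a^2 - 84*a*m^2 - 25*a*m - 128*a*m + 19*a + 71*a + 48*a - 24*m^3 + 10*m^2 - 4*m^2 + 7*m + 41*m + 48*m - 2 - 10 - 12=36*a^3 - 177*a^2 + 138*a - 24*m^3 + m^2*(6 - 84*a) + m*(-24*a^2 - 153*a + 96) - 24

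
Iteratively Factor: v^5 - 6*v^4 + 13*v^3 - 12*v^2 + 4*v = (v - 2)*(v^4 - 4*v^3 + 5*v^2 - 2*v) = (v - 2)^2*(v^3 - 2*v^2 + v) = (v - 2)^2*(v - 1)*(v^2 - v) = (v - 2)^2*(v - 1)^2*(v)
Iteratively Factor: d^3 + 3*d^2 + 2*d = (d + 1)*(d^2 + 2*d) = (d + 1)*(d + 2)*(d)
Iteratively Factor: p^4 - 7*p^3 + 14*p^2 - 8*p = (p)*(p^3 - 7*p^2 + 14*p - 8) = p*(p - 1)*(p^2 - 6*p + 8) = p*(p - 4)*(p - 1)*(p - 2)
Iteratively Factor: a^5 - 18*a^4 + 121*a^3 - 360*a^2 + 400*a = (a - 5)*(a^4 - 13*a^3 + 56*a^2 - 80*a) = a*(a - 5)*(a^3 - 13*a^2 + 56*a - 80) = a*(a - 5)^2*(a^2 - 8*a + 16) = a*(a - 5)^2*(a - 4)*(a - 4)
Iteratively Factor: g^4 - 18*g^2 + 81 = (g - 3)*(g^3 + 3*g^2 - 9*g - 27) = (g - 3)^2*(g^2 + 6*g + 9) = (g - 3)^2*(g + 3)*(g + 3)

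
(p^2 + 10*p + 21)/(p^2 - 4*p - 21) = (p + 7)/(p - 7)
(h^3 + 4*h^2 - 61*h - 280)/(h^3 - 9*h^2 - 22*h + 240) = (h + 7)/(h - 6)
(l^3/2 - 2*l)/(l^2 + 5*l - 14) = l*(l + 2)/(2*(l + 7))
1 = 1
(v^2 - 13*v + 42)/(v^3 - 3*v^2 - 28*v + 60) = (v - 7)/(v^2 + 3*v - 10)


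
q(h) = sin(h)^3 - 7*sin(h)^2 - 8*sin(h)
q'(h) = 3*sin(h)^2*cos(h) - 14*sin(h)*cos(h) - 8*cos(h)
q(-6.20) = -0.71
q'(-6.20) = -9.11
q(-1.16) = 0.68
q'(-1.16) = 2.94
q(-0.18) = 1.20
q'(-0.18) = -5.31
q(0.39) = -4.00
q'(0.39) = -11.92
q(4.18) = 1.06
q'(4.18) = -3.19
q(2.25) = -9.99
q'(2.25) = 10.73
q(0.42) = -4.36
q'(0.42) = -12.06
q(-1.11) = 0.83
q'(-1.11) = 3.09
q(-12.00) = -6.15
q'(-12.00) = -12.36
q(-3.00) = 0.99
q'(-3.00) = 5.90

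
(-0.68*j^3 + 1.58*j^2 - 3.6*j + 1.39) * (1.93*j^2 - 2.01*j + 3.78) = -1.3124*j^5 + 4.4162*j^4 - 12.6942*j^3 + 15.8911*j^2 - 16.4019*j + 5.2542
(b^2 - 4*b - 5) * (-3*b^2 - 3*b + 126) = -3*b^4 + 9*b^3 + 153*b^2 - 489*b - 630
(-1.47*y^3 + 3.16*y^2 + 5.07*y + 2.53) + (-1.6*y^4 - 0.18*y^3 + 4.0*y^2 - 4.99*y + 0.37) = -1.6*y^4 - 1.65*y^3 + 7.16*y^2 + 0.0800000000000001*y + 2.9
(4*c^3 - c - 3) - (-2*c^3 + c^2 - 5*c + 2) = 6*c^3 - c^2 + 4*c - 5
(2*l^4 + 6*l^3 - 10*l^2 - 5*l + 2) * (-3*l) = -6*l^5 - 18*l^4 + 30*l^3 + 15*l^2 - 6*l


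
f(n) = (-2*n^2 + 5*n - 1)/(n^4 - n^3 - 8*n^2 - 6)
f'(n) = (5 - 4*n)/(n^4 - n^3 - 8*n^2 - 6) + (-2*n^2 + 5*n - 1)*(-4*n^3 + 3*n^2 + 16*n)/(n^4 - n^3 - 8*n^2 - 6)^2 = (-n*(-4*n^2 + 3*n + 16)*(2*n^2 - 5*n + 1) + (4*n - 5)*(-n^4 + n^3 + 8*n^2 + 6))/(-n^4 + n^3 + 8*n^2 + 6)^2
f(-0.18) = 0.31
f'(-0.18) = -0.78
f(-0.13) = 0.27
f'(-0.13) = -0.81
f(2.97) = 0.15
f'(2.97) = 0.46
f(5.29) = -0.08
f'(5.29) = 0.04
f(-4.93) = -0.15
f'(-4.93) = -0.09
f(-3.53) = -0.47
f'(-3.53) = -0.58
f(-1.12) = 0.70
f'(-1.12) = -0.27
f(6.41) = -0.05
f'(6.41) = 0.02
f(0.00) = 0.17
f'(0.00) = -0.83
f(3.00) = 0.17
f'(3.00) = 0.52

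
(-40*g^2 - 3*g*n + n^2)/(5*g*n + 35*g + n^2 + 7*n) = (-8*g + n)/(n + 7)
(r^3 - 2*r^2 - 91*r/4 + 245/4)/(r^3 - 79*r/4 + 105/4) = (2*r - 7)/(2*r - 3)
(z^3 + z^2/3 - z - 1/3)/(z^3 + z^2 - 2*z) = (3*z^2 + 4*z + 1)/(3*z*(z + 2))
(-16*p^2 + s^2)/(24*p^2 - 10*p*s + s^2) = (-4*p - s)/(6*p - s)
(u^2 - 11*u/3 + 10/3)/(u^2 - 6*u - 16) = (-3*u^2 + 11*u - 10)/(3*(-u^2 + 6*u + 16))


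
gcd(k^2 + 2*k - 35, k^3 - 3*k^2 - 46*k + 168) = k + 7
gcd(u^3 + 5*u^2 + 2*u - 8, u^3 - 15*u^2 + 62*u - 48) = u - 1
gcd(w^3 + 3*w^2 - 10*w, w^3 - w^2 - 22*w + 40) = w^2 + 3*w - 10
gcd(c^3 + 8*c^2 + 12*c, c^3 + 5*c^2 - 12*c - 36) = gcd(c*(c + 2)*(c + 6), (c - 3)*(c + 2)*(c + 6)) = c^2 + 8*c + 12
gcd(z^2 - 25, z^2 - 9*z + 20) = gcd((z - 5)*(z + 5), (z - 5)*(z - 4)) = z - 5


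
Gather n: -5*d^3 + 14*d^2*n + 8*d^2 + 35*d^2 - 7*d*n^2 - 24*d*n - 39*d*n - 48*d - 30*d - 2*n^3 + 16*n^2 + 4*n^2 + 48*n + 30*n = -5*d^3 + 43*d^2 - 78*d - 2*n^3 + n^2*(20 - 7*d) + n*(14*d^2 - 63*d + 78)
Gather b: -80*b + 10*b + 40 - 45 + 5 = -70*b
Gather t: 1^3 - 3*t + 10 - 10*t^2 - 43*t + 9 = -10*t^2 - 46*t + 20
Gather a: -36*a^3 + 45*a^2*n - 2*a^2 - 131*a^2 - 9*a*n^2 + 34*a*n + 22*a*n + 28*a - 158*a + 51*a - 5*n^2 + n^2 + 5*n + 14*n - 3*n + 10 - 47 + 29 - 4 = -36*a^3 + a^2*(45*n - 133) + a*(-9*n^2 + 56*n - 79) - 4*n^2 + 16*n - 12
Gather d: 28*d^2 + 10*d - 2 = 28*d^2 + 10*d - 2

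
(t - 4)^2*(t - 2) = t^3 - 10*t^2 + 32*t - 32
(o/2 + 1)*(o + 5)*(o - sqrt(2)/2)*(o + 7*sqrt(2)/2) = o^4/2 + 3*sqrt(2)*o^3/2 + 7*o^3/2 + 13*o^2/4 + 21*sqrt(2)*o^2/2 - 49*o/4 + 15*sqrt(2)*o - 35/2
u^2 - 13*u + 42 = (u - 7)*(u - 6)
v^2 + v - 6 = (v - 2)*(v + 3)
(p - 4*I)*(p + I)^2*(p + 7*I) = p^4 + 5*I*p^3 + 21*p^2 + 53*I*p - 28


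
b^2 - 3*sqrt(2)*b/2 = b*(b - 3*sqrt(2)/2)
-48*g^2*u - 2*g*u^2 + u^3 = u*(-8*g + u)*(6*g + u)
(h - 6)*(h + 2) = h^2 - 4*h - 12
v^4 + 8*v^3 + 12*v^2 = v^2*(v + 2)*(v + 6)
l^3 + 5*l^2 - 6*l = l*(l - 1)*(l + 6)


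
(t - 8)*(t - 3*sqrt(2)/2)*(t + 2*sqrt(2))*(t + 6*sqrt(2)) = t^4 - 8*t^3 + 13*sqrt(2)*t^3/2 - 52*sqrt(2)*t^2 - 36*sqrt(2)*t + 288*sqrt(2)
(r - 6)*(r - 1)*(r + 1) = r^3 - 6*r^2 - r + 6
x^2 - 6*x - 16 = (x - 8)*(x + 2)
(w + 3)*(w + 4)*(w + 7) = w^3 + 14*w^2 + 61*w + 84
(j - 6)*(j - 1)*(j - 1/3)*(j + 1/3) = j^4 - 7*j^3 + 53*j^2/9 + 7*j/9 - 2/3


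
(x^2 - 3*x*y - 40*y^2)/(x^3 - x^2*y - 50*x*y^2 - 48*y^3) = (x + 5*y)/(x^2 + 7*x*y + 6*y^2)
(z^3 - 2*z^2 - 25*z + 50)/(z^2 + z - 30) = (z^2 + 3*z - 10)/(z + 6)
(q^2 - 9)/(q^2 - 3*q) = (q + 3)/q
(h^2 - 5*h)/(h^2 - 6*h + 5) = h/(h - 1)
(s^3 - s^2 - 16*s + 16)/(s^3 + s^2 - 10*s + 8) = (s - 4)/(s - 2)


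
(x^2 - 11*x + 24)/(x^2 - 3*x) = (x - 8)/x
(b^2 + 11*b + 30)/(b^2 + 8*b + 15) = (b + 6)/(b + 3)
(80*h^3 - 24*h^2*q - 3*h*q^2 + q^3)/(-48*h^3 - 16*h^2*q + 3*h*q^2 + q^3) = (-20*h^2 + h*q + q^2)/(12*h^2 + 7*h*q + q^2)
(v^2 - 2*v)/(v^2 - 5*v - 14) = v*(2 - v)/(-v^2 + 5*v + 14)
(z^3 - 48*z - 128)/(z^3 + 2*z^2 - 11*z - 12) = (z^2 - 4*z - 32)/(z^2 - 2*z - 3)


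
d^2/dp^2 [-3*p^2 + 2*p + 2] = -6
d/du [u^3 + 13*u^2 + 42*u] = 3*u^2 + 26*u + 42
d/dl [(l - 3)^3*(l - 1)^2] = (l - 3)^2*(l - 1)*(5*l - 9)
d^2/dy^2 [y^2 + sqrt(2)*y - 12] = 2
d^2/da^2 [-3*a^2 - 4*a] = -6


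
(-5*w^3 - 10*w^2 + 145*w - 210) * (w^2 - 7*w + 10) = -5*w^5 + 25*w^4 + 165*w^3 - 1325*w^2 + 2920*w - 2100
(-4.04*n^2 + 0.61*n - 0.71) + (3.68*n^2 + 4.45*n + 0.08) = -0.36*n^2 + 5.06*n - 0.63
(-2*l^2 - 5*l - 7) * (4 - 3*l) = 6*l^3 + 7*l^2 + l - 28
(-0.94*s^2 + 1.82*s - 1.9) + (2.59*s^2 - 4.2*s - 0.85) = 1.65*s^2 - 2.38*s - 2.75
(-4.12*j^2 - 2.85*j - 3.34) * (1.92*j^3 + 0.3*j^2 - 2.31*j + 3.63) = -7.9104*j^5 - 6.708*j^4 + 2.2494*j^3 - 9.3741*j^2 - 2.6301*j - 12.1242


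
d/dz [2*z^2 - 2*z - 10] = 4*z - 2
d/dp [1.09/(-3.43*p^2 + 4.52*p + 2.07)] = (7.4774*p - 4.9268)/(-3.43*p^2 + 4.52*p + 2.07)^2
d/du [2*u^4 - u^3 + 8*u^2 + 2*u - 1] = 8*u^3 - 3*u^2 + 16*u + 2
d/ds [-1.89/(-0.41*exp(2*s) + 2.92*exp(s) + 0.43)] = (5.5188 - 1.5498*exp(s))*exp(s)/(-0.41*exp(2*s) + 2.92*exp(s) + 0.43)^2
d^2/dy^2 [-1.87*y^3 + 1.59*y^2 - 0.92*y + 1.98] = 3.18 - 11.22*y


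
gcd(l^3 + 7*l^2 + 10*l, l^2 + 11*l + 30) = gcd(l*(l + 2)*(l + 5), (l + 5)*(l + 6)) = l + 5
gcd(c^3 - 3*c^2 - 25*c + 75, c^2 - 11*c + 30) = c - 5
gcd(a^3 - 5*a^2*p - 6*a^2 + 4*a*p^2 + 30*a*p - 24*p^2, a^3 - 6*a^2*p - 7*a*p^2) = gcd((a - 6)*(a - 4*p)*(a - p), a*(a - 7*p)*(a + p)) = 1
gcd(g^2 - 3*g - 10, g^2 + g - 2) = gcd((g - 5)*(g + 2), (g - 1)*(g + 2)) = g + 2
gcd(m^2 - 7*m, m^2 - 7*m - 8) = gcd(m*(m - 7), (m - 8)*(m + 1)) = 1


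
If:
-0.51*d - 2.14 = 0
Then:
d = -4.20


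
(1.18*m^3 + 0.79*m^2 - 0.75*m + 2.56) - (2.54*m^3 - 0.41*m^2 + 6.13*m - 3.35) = -1.36*m^3 + 1.2*m^2 - 6.88*m + 5.91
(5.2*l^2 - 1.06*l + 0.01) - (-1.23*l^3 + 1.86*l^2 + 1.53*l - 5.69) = 1.23*l^3 + 3.34*l^2 - 2.59*l + 5.7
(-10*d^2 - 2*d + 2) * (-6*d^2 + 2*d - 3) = 60*d^4 - 8*d^3 + 14*d^2 + 10*d - 6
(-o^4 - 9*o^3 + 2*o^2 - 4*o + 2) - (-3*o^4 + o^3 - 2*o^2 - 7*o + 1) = 2*o^4 - 10*o^3 + 4*o^2 + 3*o + 1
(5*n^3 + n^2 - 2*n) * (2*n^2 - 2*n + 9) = 10*n^5 - 8*n^4 + 39*n^3 + 13*n^2 - 18*n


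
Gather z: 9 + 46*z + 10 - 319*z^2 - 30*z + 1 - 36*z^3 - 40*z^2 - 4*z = -36*z^3 - 359*z^2 + 12*z + 20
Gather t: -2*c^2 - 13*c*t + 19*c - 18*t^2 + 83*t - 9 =-2*c^2 + 19*c - 18*t^2 + t*(83 - 13*c) - 9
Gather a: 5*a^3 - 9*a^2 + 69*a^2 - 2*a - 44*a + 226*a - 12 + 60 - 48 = 5*a^3 + 60*a^2 + 180*a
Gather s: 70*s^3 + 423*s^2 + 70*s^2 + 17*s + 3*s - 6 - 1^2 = 70*s^3 + 493*s^2 + 20*s - 7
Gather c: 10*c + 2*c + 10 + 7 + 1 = 12*c + 18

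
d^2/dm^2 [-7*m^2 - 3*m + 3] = -14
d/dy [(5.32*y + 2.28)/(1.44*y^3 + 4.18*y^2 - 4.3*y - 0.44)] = (-15.3216*y^3 - 32.0872*y^2 - 19.0608*y + 7.4632)/(2.0736*y^6 + 12.0384*y^5 + 5.0884*y^4 - 37.2152*y^3 + 14.8116*y^2 + 3.784*y + 0.1936)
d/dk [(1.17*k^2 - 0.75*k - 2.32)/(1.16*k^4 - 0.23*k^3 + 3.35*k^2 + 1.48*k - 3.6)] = (-2.7144*k^5 + 2.8791*k^4 + 10.4198*k^3 + 2.6433*k^2 + 7.12*k + 6.1336)/(1.3456*k^8 - 0.5336*k^7 + 7.8249*k^6 + 1.8926*k^5 + 2.1897*k^4 + 11.572*k^3 - 21.9296*k^2 - 10.656*k + 12.96)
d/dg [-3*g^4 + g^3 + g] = -12*g^3 + 3*g^2 + 1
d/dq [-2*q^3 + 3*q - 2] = 3 - 6*q^2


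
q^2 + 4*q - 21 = (q - 3)*(q + 7)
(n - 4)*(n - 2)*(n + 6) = n^3 - 28*n + 48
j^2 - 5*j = j*(j - 5)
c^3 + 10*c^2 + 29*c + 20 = (c + 1)*(c + 4)*(c + 5)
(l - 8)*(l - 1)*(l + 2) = l^3 - 7*l^2 - 10*l + 16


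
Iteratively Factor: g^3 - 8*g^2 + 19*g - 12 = (g - 4)*(g^2 - 4*g + 3) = (g - 4)*(g - 1)*(g - 3)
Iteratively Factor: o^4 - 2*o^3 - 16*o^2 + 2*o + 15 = (o - 1)*(o^3 - o^2 - 17*o - 15) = (o - 5)*(o - 1)*(o^2 + 4*o + 3) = (o - 5)*(o - 1)*(o + 3)*(o + 1)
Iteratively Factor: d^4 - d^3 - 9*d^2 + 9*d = (d)*(d^3 - d^2 - 9*d + 9) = d*(d - 3)*(d^2 + 2*d - 3) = d*(d - 3)*(d - 1)*(d + 3)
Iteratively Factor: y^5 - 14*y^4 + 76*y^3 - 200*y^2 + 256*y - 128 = (y - 2)*(y^4 - 12*y^3 + 52*y^2 - 96*y + 64) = (y - 4)*(y - 2)*(y^3 - 8*y^2 + 20*y - 16) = (y - 4)*(y - 2)^2*(y^2 - 6*y + 8) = (y - 4)*(y - 2)^3*(y - 4)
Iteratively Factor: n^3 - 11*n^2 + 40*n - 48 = (n - 4)*(n^2 - 7*n + 12) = (n - 4)^2*(n - 3)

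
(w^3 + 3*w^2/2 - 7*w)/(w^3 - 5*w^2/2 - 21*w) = (w - 2)/(w - 6)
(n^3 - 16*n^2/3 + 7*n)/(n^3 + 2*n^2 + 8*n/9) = 3*(3*n^2 - 16*n + 21)/(9*n^2 + 18*n + 8)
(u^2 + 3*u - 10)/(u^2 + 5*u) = (u - 2)/u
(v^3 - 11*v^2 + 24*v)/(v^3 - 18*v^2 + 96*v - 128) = v*(v - 3)/(v^2 - 10*v + 16)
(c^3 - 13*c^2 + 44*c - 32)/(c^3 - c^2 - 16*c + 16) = (c - 8)/(c + 4)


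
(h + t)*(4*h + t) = 4*h^2 + 5*h*t + t^2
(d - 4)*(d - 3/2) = d^2 - 11*d/2 + 6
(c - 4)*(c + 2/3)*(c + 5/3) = c^3 - 5*c^2/3 - 74*c/9 - 40/9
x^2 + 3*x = x*(x + 3)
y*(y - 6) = y^2 - 6*y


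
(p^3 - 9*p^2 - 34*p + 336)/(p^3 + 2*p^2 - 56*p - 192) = (p - 7)/(p + 4)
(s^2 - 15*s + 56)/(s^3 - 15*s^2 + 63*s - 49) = (s - 8)/(s^2 - 8*s + 7)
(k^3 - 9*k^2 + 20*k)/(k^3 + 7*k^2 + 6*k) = (k^2 - 9*k + 20)/(k^2 + 7*k + 6)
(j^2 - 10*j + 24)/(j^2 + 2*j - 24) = (j - 6)/(j + 6)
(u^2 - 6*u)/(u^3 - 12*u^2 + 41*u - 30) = u/(u^2 - 6*u + 5)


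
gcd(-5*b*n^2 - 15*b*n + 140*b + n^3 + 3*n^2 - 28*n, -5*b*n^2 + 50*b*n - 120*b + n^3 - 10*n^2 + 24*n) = 5*b*n - 20*b - n^2 + 4*n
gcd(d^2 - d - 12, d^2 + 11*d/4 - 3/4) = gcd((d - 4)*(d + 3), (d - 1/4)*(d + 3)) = d + 3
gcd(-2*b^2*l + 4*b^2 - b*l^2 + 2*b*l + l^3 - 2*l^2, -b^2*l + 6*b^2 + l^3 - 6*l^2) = b + l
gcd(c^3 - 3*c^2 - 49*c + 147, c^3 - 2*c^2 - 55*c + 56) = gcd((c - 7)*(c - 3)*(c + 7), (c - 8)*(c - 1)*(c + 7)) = c + 7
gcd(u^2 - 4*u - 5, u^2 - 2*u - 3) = u + 1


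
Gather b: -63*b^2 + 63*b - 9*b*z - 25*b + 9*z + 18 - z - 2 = -63*b^2 + b*(38 - 9*z) + 8*z + 16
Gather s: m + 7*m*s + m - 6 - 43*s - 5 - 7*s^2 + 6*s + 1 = 2*m - 7*s^2 + s*(7*m - 37) - 10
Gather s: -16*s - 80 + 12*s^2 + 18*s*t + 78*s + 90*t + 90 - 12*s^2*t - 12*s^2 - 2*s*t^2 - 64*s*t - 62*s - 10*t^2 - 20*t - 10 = -12*s^2*t + s*(-2*t^2 - 46*t) - 10*t^2 + 70*t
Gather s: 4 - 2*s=4 - 2*s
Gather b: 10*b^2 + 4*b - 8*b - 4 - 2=10*b^2 - 4*b - 6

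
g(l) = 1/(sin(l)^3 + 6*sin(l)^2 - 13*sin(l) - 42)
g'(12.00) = 0.01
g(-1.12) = -0.04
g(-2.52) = -0.03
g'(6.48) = 0.01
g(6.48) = -0.02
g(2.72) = -0.02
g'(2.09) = -0.00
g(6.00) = -0.03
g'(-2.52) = -0.01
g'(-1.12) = 0.01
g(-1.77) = -0.04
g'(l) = (-3*sin(l)^2*cos(l) - 12*sin(l)*cos(l) + 13*cos(l))/(sin(l)^3 + 6*sin(l)^2 - 13*sin(l) - 42)^2 = (-3*sin(l)^2 - 12*sin(l) + 13)*cos(l)/(sin(l)^3 + 6*sin(l)^2 - 13*sin(l) - 42)^2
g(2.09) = -0.02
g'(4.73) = 0.00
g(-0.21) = -0.03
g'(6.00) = 0.01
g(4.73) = -0.04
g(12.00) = -0.03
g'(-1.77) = -0.01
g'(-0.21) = 0.01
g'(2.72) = -0.00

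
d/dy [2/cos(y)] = 2*sin(y)/cos(y)^2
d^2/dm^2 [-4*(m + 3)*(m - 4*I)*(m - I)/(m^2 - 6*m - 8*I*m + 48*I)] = (m^3*(-208 - 216*I) + m^2*(-3168 + 10368*I) + m*(70848 - 6912*I) + 5760 - 124416*I)/(m^6 + m^5*(-18 - 24*I) + m^4*(-84 + 432*I) + m^3*(3240 - 2080*I) + m^2*(-20736 - 4032*I) + m*(41472 + 55296*I) - 110592*I)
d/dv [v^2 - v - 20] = 2*v - 1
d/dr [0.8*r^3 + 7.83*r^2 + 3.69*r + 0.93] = 2.4*r^2 + 15.66*r + 3.69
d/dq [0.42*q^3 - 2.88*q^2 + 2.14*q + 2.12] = 1.26*q^2 - 5.76*q + 2.14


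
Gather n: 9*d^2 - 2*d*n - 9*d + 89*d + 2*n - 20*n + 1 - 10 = 9*d^2 + 80*d + n*(-2*d - 18) - 9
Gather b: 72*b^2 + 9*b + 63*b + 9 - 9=72*b^2 + 72*b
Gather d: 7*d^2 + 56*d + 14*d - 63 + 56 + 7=7*d^2 + 70*d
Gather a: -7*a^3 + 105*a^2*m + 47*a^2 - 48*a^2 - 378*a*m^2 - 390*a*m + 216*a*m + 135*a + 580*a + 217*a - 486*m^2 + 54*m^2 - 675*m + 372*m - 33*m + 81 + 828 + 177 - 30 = -7*a^3 + a^2*(105*m - 1) + a*(-378*m^2 - 174*m + 932) - 432*m^2 - 336*m + 1056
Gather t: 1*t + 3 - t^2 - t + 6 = 9 - t^2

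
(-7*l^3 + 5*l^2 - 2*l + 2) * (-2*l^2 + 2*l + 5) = 14*l^5 - 24*l^4 - 21*l^3 + 17*l^2 - 6*l + 10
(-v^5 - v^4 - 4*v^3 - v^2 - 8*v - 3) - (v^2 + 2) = -v^5 - v^4 - 4*v^3 - 2*v^2 - 8*v - 5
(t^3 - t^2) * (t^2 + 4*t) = t^5 + 3*t^4 - 4*t^3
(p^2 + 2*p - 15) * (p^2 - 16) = p^4 + 2*p^3 - 31*p^2 - 32*p + 240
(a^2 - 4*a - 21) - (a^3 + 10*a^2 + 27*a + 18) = -a^3 - 9*a^2 - 31*a - 39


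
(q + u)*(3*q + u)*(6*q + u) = 18*q^3 + 27*q^2*u + 10*q*u^2 + u^3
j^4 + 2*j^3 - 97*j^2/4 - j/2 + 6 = (j - 4)*(j - 1/2)*(j + 1/2)*(j + 6)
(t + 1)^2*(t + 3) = t^3 + 5*t^2 + 7*t + 3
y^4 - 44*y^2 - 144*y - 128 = (y - 8)*(y + 2)^2*(y + 4)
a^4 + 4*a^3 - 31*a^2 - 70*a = a*(a - 5)*(a + 2)*(a + 7)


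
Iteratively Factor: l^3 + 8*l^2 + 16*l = (l + 4)*(l^2 + 4*l) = l*(l + 4)*(l + 4)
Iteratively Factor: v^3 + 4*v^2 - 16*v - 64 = (v - 4)*(v^2 + 8*v + 16) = (v - 4)*(v + 4)*(v + 4)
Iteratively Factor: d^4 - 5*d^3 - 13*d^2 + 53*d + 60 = (d + 3)*(d^3 - 8*d^2 + 11*d + 20) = (d + 1)*(d + 3)*(d^2 - 9*d + 20) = (d - 4)*(d + 1)*(d + 3)*(d - 5)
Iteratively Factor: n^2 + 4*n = (n)*(n + 4)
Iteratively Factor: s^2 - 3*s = (s)*(s - 3)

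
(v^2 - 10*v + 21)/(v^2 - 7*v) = (v - 3)/v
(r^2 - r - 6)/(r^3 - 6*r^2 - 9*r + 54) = (r + 2)/(r^2 - 3*r - 18)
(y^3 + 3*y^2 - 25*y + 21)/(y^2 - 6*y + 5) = (y^2 + 4*y - 21)/(y - 5)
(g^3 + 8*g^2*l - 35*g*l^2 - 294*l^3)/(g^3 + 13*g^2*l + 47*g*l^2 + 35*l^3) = (g^2 + g*l - 42*l^2)/(g^2 + 6*g*l + 5*l^2)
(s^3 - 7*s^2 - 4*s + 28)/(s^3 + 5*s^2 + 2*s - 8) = (s^2 - 9*s + 14)/(s^2 + 3*s - 4)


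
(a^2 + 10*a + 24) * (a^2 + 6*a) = a^4 + 16*a^3 + 84*a^2 + 144*a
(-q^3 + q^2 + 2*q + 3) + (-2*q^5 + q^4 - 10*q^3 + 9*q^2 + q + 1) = -2*q^5 + q^4 - 11*q^3 + 10*q^2 + 3*q + 4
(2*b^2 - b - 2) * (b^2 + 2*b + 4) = 2*b^4 + 3*b^3 + 4*b^2 - 8*b - 8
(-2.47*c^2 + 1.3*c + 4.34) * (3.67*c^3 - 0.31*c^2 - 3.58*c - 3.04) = -9.0649*c^5 + 5.5367*c^4 + 24.3674*c^3 + 1.5094*c^2 - 19.4892*c - 13.1936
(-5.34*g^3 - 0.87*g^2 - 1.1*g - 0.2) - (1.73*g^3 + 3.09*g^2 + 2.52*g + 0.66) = -7.07*g^3 - 3.96*g^2 - 3.62*g - 0.86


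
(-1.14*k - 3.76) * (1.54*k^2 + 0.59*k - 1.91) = -1.7556*k^3 - 6.463*k^2 - 0.0410000000000004*k + 7.1816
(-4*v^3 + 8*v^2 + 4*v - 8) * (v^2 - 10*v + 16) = -4*v^5 + 48*v^4 - 140*v^3 + 80*v^2 + 144*v - 128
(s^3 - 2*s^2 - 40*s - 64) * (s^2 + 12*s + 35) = s^5 + 10*s^4 - 29*s^3 - 614*s^2 - 2168*s - 2240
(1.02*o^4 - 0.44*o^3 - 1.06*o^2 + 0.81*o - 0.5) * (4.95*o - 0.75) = 5.049*o^5 - 2.943*o^4 - 4.917*o^3 + 4.8045*o^2 - 3.0825*o + 0.375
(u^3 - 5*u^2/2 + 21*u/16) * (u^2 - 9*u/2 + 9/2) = u^5 - 7*u^4 + 273*u^3/16 - 549*u^2/32 + 189*u/32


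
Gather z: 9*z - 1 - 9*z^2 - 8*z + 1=-9*z^2 + z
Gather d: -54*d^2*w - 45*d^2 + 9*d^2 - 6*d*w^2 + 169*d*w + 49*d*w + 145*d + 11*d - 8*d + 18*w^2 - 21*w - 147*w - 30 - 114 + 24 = d^2*(-54*w - 36) + d*(-6*w^2 + 218*w + 148) + 18*w^2 - 168*w - 120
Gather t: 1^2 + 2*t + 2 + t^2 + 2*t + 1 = t^2 + 4*t + 4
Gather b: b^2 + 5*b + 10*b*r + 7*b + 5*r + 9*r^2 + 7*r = b^2 + b*(10*r + 12) + 9*r^2 + 12*r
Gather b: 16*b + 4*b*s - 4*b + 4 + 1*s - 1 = b*(4*s + 12) + s + 3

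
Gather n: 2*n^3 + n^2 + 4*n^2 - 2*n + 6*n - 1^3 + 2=2*n^3 + 5*n^2 + 4*n + 1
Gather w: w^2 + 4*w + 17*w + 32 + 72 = w^2 + 21*w + 104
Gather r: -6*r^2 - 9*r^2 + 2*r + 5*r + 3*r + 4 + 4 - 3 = -15*r^2 + 10*r + 5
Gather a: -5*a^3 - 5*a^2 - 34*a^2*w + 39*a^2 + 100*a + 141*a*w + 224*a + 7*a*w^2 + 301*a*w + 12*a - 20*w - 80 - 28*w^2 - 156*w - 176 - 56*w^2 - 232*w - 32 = -5*a^3 + a^2*(34 - 34*w) + a*(7*w^2 + 442*w + 336) - 84*w^2 - 408*w - 288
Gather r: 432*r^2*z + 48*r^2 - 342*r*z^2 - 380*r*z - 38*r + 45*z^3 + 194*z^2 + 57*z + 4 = r^2*(432*z + 48) + r*(-342*z^2 - 380*z - 38) + 45*z^3 + 194*z^2 + 57*z + 4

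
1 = 1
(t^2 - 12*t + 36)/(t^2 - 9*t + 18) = (t - 6)/(t - 3)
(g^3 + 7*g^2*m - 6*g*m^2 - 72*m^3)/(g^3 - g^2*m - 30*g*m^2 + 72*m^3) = (g + 4*m)/(g - 4*m)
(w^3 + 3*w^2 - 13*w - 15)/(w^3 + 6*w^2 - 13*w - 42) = (w^2 + 6*w + 5)/(w^2 + 9*w + 14)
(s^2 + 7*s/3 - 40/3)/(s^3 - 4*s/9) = 3*(3*s^2 + 7*s - 40)/(s*(9*s^2 - 4))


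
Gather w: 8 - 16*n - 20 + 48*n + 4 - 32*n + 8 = 0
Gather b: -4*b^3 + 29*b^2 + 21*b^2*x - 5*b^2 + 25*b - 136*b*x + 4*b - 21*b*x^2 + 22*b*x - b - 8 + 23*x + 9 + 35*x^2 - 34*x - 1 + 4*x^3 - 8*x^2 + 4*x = -4*b^3 + b^2*(21*x + 24) + b*(-21*x^2 - 114*x + 28) + 4*x^3 + 27*x^2 - 7*x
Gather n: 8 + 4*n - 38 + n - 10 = 5*n - 40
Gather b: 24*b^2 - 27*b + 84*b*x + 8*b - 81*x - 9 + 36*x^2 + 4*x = 24*b^2 + b*(84*x - 19) + 36*x^2 - 77*x - 9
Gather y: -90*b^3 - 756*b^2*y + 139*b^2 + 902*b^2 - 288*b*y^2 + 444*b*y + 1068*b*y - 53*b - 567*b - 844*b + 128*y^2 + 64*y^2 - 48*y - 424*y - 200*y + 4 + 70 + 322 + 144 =-90*b^3 + 1041*b^2 - 1464*b + y^2*(192 - 288*b) + y*(-756*b^2 + 1512*b - 672) + 540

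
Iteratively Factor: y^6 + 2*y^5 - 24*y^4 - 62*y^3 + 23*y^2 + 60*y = (y + 1)*(y^5 + y^4 - 25*y^3 - 37*y^2 + 60*y) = (y - 5)*(y + 1)*(y^4 + 6*y^3 + 5*y^2 - 12*y) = (y - 5)*(y + 1)*(y + 3)*(y^3 + 3*y^2 - 4*y) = (y - 5)*(y + 1)*(y + 3)*(y + 4)*(y^2 - y) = y*(y - 5)*(y + 1)*(y + 3)*(y + 4)*(y - 1)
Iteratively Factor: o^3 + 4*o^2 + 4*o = (o)*(o^2 + 4*o + 4) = o*(o + 2)*(o + 2)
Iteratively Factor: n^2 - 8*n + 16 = (n - 4)*(n - 4)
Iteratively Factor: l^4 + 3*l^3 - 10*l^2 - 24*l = (l)*(l^3 + 3*l^2 - 10*l - 24) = l*(l + 4)*(l^2 - l - 6) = l*(l - 3)*(l + 4)*(l + 2)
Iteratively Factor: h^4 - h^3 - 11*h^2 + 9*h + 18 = (h + 1)*(h^3 - 2*h^2 - 9*h + 18) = (h - 2)*(h + 1)*(h^2 - 9) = (h - 3)*(h - 2)*(h + 1)*(h + 3)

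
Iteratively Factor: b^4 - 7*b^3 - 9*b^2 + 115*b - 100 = (b - 1)*(b^3 - 6*b^2 - 15*b + 100) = (b - 5)*(b - 1)*(b^2 - b - 20) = (b - 5)*(b - 1)*(b + 4)*(b - 5)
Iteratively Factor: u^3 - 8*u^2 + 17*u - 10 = (u - 1)*(u^2 - 7*u + 10) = (u - 2)*(u - 1)*(u - 5)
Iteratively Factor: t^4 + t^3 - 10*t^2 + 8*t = (t)*(t^3 + t^2 - 10*t + 8) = t*(t - 1)*(t^2 + 2*t - 8) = t*(t - 2)*(t - 1)*(t + 4)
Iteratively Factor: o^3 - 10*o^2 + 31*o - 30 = (o - 3)*(o^2 - 7*o + 10) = (o - 3)*(o - 2)*(o - 5)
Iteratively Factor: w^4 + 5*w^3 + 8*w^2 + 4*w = (w)*(w^3 + 5*w^2 + 8*w + 4) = w*(w + 1)*(w^2 + 4*w + 4) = w*(w + 1)*(w + 2)*(w + 2)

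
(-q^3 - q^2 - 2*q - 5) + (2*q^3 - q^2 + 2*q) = q^3 - 2*q^2 - 5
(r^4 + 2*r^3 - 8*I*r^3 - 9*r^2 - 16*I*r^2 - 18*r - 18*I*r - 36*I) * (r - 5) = r^5 - 3*r^4 - 8*I*r^4 - 19*r^3 + 24*I*r^3 + 27*r^2 + 62*I*r^2 + 90*r + 54*I*r + 180*I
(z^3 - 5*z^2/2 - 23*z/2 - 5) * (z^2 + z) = z^5 - 3*z^4/2 - 14*z^3 - 33*z^2/2 - 5*z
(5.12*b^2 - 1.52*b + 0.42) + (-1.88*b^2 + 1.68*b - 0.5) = 3.24*b^2 + 0.16*b - 0.08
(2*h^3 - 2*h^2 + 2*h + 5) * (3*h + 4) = 6*h^4 + 2*h^3 - 2*h^2 + 23*h + 20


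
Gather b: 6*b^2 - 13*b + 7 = 6*b^2 - 13*b + 7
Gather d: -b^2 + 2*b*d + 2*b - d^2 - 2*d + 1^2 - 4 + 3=-b^2 + 2*b - d^2 + d*(2*b - 2)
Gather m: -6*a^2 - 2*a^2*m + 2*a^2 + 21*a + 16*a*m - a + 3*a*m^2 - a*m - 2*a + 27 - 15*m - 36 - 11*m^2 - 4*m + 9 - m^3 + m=-4*a^2 + 18*a - m^3 + m^2*(3*a - 11) + m*(-2*a^2 + 15*a - 18)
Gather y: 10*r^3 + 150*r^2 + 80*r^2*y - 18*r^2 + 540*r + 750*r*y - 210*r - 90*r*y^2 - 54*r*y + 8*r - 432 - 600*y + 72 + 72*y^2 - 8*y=10*r^3 + 132*r^2 + 338*r + y^2*(72 - 90*r) + y*(80*r^2 + 696*r - 608) - 360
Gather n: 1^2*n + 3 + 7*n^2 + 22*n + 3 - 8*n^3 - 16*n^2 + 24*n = -8*n^3 - 9*n^2 + 47*n + 6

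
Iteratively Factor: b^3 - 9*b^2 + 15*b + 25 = (b + 1)*(b^2 - 10*b + 25) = (b - 5)*(b + 1)*(b - 5)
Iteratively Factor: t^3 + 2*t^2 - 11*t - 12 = (t - 3)*(t^2 + 5*t + 4) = (t - 3)*(t + 4)*(t + 1)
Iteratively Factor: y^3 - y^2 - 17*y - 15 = (y - 5)*(y^2 + 4*y + 3) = (y - 5)*(y + 3)*(y + 1)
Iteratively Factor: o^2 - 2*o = (o)*(o - 2)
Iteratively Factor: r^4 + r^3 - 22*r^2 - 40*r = (r + 4)*(r^3 - 3*r^2 - 10*r) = r*(r + 4)*(r^2 - 3*r - 10) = r*(r + 2)*(r + 4)*(r - 5)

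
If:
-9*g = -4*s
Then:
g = 4*s/9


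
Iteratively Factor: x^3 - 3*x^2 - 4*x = (x - 4)*(x^2 + x) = x*(x - 4)*(x + 1)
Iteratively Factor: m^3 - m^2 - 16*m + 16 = (m - 4)*(m^2 + 3*m - 4) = (m - 4)*(m - 1)*(m + 4)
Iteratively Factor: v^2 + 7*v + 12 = (v + 4)*(v + 3)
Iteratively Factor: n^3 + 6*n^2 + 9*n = (n + 3)*(n^2 + 3*n) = (n + 3)^2*(n)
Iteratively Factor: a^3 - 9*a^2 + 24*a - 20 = (a - 2)*(a^2 - 7*a + 10) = (a - 2)^2*(a - 5)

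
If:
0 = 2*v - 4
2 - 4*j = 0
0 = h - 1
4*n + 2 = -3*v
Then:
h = 1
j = 1/2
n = -2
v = 2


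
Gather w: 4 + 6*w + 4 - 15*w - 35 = -9*w - 27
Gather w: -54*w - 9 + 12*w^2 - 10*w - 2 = 12*w^2 - 64*w - 11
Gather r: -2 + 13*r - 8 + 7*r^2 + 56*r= 7*r^2 + 69*r - 10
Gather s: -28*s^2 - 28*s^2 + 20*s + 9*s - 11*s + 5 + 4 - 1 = -56*s^2 + 18*s + 8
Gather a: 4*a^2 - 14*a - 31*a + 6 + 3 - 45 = 4*a^2 - 45*a - 36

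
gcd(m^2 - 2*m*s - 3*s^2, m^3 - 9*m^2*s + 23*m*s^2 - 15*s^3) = -m + 3*s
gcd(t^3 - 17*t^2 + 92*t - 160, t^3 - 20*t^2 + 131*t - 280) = t^2 - 13*t + 40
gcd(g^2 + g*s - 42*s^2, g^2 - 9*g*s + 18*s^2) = -g + 6*s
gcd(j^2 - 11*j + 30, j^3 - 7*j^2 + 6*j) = j - 6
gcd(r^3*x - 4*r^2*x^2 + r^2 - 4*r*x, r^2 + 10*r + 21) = 1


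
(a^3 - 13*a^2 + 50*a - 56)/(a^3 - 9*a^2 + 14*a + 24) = (a^2 - 9*a + 14)/(a^2 - 5*a - 6)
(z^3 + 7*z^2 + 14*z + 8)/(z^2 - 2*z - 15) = (z^3 + 7*z^2 + 14*z + 8)/(z^2 - 2*z - 15)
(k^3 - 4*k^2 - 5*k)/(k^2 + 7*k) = (k^2 - 4*k - 5)/(k + 7)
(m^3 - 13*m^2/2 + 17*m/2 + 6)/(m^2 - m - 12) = (2*m^2 - 5*m - 3)/(2*(m + 3))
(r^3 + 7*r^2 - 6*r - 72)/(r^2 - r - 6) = (r^2 + 10*r + 24)/(r + 2)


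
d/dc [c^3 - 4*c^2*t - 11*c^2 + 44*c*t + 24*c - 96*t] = 3*c^2 - 8*c*t - 22*c + 44*t + 24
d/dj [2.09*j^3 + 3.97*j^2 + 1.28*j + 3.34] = 6.27*j^2 + 7.94*j + 1.28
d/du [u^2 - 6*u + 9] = 2*u - 6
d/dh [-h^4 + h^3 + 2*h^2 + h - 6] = -4*h^3 + 3*h^2 + 4*h + 1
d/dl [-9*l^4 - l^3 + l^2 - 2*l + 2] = -36*l^3 - 3*l^2 + 2*l - 2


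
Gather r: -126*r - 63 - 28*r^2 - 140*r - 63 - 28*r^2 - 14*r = -56*r^2 - 280*r - 126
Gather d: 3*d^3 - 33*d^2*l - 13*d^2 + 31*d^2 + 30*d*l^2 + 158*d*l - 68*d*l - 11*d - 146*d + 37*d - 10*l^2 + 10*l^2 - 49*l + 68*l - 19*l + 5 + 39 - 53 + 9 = 3*d^3 + d^2*(18 - 33*l) + d*(30*l^2 + 90*l - 120)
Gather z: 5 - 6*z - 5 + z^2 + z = z^2 - 5*z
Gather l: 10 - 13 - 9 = -12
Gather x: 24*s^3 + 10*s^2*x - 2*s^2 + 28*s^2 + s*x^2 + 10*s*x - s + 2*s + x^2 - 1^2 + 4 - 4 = 24*s^3 + 26*s^2 + s + x^2*(s + 1) + x*(10*s^2 + 10*s) - 1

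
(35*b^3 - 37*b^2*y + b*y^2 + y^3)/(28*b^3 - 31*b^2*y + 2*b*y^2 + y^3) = (-5*b + y)/(-4*b + y)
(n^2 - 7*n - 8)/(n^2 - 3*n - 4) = (n - 8)/(n - 4)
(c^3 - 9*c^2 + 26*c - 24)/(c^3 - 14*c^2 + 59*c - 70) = (c^2 - 7*c + 12)/(c^2 - 12*c + 35)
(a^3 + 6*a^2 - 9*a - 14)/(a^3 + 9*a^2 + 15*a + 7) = (a - 2)/(a + 1)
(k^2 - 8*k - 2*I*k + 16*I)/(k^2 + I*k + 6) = (k - 8)/(k + 3*I)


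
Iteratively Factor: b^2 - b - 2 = (b + 1)*(b - 2)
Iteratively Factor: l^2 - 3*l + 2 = (l - 2)*(l - 1)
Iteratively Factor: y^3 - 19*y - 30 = (y + 3)*(y^2 - 3*y - 10) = (y + 2)*(y + 3)*(y - 5)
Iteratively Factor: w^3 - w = (w - 1)*(w^2 + w) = w*(w - 1)*(w + 1)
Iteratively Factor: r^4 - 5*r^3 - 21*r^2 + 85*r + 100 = (r + 4)*(r^3 - 9*r^2 + 15*r + 25) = (r + 1)*(r + 4)*(r^2 - 10*r + 25) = (r - 5)*(r + 1)*(r + 4)*(r - 5)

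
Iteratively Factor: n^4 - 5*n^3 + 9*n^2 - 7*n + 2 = (n - 1)*(n^3 - 4*n^2 + 5*n - 2) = (n - 1)^2*(n^2 - 3*n + 2) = (n - 1)^3*(n - 2)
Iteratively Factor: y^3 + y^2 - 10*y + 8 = (y + 4)*(y^2 - 3*y + 2) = (y - 2)*(y + 4)*(y - 1)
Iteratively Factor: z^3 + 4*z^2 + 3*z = (z + 1)*(z^2 + 3*z) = z*(z + 1)*(z + 3)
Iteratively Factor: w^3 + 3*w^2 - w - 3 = (w + 1)*(w^2 + 2*w - 3) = (w - 1)*(w + 1)*(w + 3)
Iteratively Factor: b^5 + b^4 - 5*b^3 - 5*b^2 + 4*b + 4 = (b + 2)*(b^4 - b^3 - 3*b^2 + b + 2) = (b + 1)*(b + 2)*(b^3 - 2*b^2 - b + 2) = (b - 1)*(b + 1)*(b + 2)*(b^2 - b - 2) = (b - 2)*(b - 1)*(b + 1)*(b + 2)*(b + 1)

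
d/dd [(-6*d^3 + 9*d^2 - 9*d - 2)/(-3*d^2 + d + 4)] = 2*(9*d^4 - 6*d^3 - 45*d^2 + 30*d - 17)/(9*d^4 - 6*d^3 - 23*d^2 + 8*d + 16)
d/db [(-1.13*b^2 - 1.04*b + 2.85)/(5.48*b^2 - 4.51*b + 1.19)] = (10.7955*b^2 - 33.9254*b + 11.6159)/(30.0304*b^4 - 49.4296*b^3 + 33.3825*b^2 - 10.7338*b + 1.4161)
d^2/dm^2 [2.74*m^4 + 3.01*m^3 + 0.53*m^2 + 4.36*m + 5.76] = 32.88*m^2 + 18.06*m + 1.06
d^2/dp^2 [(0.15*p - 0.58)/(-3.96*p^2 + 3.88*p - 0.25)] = (-(0.15*p - 0.58)*(7.92*p - 3.88)*(15.84*p - 7.76) + (3.564*p - 5.7576)*(3.96*p^2 - 3.88*p + 0.25))/(3.96*p^2 - 3.88*p + 0.25)^3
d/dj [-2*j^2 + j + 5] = 1 - 4*j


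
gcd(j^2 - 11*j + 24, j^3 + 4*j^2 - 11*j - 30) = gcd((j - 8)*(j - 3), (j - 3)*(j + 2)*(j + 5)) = j - 3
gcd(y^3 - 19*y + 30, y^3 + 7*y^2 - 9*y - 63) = y - 3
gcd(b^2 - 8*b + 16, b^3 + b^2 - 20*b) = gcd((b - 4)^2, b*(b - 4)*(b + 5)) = b - 4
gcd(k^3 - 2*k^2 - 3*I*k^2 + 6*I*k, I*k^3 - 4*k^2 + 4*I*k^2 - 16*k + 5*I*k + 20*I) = 1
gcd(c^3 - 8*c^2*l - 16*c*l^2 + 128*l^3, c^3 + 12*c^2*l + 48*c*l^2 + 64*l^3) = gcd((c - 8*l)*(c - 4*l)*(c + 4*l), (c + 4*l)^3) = c + 4*l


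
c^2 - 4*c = c*(c - 4)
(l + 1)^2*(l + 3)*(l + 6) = l^4 + 11*l^3 + 37*l^2 + 45*l + 18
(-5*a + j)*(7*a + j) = -35*a^2 + 2*a*j + j^2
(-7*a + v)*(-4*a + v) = 28*a^2 - 11*a*v + v^2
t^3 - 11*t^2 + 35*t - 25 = (t - 5)^2*(t - 1)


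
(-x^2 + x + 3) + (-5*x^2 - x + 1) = 4 - 6*x^2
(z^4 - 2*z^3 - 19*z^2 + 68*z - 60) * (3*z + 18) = 3*z^5 + 12*z^4 - 93*z^3 - 138*z^2 + 1044*z - 1080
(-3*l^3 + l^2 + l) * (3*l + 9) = -9*l^4 - 24*l^3 + 12*l^2 + 9*l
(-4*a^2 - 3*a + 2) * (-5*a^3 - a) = 20*a^5 + 15*a^4 - 6*a^3 + 3*a^2 - 2*a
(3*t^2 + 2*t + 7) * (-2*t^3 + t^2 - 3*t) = -6*t^5 - t^4 - 21*t^3 + t^2 - 21*t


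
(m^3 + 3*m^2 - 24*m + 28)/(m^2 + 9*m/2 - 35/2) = 2*(m^2 - 4*m + 4)/(2*m - 5)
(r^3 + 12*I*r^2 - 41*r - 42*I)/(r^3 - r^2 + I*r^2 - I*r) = (r^3 + 12*I*r^2 - 41*r - 42*I)/(r*(r^2 - r + I*r - I))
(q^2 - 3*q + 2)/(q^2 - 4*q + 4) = (q - 1)/(q - 2)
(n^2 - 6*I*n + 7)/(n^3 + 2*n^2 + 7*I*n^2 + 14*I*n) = (n^2 - 6*I*n + 7)/(n*(n^2 + n*(2 + 7*I) + 14*I))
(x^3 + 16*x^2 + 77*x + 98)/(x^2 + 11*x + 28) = (x^2 + 9*x + 14)/(x + 4)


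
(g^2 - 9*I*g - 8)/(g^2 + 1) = (g - 8*I)/(g + I)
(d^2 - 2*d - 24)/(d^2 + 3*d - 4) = (d - 6)/(d - 1)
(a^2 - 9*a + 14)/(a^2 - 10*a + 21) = (a - 2)/(a - 3)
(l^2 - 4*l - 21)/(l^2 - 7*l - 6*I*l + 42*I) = (l + 3)/(l - 6*I)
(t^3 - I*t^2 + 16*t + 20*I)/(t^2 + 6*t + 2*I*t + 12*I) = (t^2 - 3*I*t + 10)/(t + 6)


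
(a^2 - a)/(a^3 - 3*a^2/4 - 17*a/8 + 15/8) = 8*a/(8*a^2 + 2*a - 15)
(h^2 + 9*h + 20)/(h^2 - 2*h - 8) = (h^2 + 9*h + 20)/(h^2 - 2*h - 8)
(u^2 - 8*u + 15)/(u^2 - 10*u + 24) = (u^2 - 8*u + 15)/(u^2 - 10*u + 24)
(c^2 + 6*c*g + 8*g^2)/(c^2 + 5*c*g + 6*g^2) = (c + 4*g)/(c + 3*g)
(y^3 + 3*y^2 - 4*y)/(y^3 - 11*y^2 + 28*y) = (y^2 + 3*y - 4)/(y^2 - 11*y + 28)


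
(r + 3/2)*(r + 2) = r^2 + 7*r/2 + 3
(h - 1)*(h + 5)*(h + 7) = h^3 + 11*h^2 + 23*h - 35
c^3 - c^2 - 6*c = c*(c - 3)*(c + 2)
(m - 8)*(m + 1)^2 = m^3 - 6*m^2 - 15*m - 8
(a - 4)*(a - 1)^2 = a^3 - 6*a^2 + 9*a - 4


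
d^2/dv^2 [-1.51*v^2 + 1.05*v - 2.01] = -3.02000000000000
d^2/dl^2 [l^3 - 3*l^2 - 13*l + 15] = 6*l - 6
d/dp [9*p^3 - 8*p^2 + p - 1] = 27*p^2 - 16*p + 1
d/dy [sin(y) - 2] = cos(y)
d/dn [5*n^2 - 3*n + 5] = 10*n - 3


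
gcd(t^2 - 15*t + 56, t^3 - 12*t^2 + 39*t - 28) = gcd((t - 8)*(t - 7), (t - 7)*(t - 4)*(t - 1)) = t - 7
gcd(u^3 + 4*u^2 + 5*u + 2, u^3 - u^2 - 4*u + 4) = u + 2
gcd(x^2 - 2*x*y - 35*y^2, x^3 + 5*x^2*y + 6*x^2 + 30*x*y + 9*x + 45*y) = x + 5*y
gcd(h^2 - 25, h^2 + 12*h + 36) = 1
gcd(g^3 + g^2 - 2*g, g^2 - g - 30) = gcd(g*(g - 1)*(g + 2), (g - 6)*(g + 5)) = 1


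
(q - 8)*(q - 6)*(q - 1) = q^3 - 15*q^2 + 62*q - 48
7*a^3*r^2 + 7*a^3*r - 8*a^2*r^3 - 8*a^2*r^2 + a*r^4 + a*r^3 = r*(-7*a + r)*(-a + r)*(a*r + a)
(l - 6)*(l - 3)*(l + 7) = l^3 - 2*l^2 - 45*l + 126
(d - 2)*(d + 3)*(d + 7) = d^3 + 8*d^2 + d - 42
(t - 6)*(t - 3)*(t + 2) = t^3 - 7*t^2 + 36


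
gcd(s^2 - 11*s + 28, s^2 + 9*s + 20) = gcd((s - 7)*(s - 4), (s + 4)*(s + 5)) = 1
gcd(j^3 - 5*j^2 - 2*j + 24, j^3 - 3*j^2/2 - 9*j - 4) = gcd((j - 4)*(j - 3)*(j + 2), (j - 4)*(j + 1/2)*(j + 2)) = j^2 - 2*j - 8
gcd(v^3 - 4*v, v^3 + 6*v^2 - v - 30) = v - 2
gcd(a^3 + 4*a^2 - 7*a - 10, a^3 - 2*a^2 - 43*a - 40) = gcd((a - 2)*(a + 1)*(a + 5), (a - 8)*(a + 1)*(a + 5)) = a^2 + 6*a + 5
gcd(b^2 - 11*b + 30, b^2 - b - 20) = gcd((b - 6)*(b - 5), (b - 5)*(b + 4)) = b - 5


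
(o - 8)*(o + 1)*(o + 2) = o^3 - 5*o^2 - 22*o - 16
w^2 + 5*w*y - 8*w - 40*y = (w - 8)*(w + 5*y)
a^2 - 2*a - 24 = (a - 6)*(a + 4)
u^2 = u^2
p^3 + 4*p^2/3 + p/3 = p*(p + 1/3)*(p + 1)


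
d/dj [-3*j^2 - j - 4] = -6*j - 1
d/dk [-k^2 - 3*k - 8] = -2*k - 3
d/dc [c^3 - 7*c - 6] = 3*c^2 - 7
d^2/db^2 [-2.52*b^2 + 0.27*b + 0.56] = -5.04000000000000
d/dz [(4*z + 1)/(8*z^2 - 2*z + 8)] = (-16*z^2 - 8*z + 17)/(2*(16*z^4 - 8*z^3 + 33*z^2 - 8*z + 16))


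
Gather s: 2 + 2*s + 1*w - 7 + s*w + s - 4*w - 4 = s*(w + 3) - 3*w - 9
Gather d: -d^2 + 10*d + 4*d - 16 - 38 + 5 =-d^2 + 14*d - 49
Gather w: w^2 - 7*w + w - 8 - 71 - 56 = w^2 - 6*w - 135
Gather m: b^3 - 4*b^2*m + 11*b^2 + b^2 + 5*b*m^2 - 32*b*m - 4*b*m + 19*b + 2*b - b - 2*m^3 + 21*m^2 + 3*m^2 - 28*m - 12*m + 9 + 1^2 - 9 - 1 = b^3 + 12*b^2 + 20*b - 2*m^3 + m^2*(5*b + 24) + m*(-4*b^2 - 36*b - 40)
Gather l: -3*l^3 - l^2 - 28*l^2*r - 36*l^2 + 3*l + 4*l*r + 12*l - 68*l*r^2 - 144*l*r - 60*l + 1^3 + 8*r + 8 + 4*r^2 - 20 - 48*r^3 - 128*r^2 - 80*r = -3*l^3 + l^2*(-28*r - 37) + l*(-68*r^2 - 140*r - 45) - 48*r^3 - 124*r^2 - 72*r - 11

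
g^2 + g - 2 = (g - 1)*(g + 2)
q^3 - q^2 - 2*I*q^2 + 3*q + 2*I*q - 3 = (q - 1)*(q - 3*I)*(q + I)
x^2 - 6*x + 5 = (x - 5)*(x - 1)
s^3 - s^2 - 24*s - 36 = (s - 6)*(s + 2)*(s + 3)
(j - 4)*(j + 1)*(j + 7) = j^3 + 4*j^2 - 25*j - 28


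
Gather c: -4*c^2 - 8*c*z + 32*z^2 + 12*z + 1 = -4*c^2 - 8*c*z + 32*z^2 + 12*z + 1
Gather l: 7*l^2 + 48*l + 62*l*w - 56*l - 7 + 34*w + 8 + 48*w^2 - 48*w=7*l^2 + l*(62*w - 8) + 48*w^2 - 14*w + 1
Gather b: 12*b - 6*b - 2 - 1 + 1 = 6*b - 2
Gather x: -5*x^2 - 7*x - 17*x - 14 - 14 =-5*x^2 - 24*x - 28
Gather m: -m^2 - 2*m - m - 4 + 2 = -m^2 - 3*m - 2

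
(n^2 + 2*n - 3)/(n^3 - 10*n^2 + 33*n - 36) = (n^2 + 2*n - 3)/(n^3 - 10*n^2 + 33*n - 36)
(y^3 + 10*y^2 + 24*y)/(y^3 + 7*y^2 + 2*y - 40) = y*(y + 6)/(y^2 + 3*y - 10)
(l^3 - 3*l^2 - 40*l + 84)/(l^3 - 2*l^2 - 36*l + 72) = (l - 7)/(l - 6)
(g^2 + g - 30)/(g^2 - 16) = (g^2 + g - 30)/(g^2 - 16)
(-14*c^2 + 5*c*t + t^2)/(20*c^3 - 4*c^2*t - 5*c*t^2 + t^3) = (7*c + t)/(-10*c^2 - 3*c*t + t^2)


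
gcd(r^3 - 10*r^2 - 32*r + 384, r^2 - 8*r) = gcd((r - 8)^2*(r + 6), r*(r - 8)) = r - 8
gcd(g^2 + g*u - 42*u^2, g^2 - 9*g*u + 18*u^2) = -g + 6*u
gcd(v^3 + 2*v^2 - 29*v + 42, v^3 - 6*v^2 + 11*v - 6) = v^2 - 5*v + 6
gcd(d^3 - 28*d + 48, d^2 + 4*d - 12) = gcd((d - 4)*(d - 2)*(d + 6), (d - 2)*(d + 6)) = d^2 + 4*d - 12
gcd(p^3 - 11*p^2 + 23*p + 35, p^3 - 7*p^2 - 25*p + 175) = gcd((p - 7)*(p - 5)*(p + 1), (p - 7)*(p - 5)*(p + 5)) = p^2 - 12*p + 35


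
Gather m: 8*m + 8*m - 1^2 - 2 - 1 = 16*m - 4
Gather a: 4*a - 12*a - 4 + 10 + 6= 12 - 8*a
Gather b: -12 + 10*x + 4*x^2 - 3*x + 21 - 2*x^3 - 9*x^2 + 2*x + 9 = -2*x^3 - 5*x^2 + 9*x + 18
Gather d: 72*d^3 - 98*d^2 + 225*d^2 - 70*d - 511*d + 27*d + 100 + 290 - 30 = 72*d^3 + 127*d^2 - 554*d + 360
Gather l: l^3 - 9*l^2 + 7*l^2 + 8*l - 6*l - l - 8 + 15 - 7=l^3 - 2*l^2 + l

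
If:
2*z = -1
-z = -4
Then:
No Solution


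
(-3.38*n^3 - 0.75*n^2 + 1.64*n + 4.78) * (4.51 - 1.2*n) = 4.056*n^4 - 14.3438*n^3 - 5.3505*n^2 + 1.6604*n + 21.5578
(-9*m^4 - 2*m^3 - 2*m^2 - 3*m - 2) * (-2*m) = 18*m^5 + 4*m^4 + 4*m^3 + 6*m^2 + 4*m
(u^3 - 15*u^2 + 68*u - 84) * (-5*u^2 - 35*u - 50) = -5*u^5 + 40*u^4 + 135*u^3 - 1210*u^2 - 460*u + 4200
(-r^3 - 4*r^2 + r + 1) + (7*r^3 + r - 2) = 6*r^3 - 4*r^2 + 2*r - 1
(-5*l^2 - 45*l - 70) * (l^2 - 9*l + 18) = -5*l^4 + 245*l^2 - 180*l - 1260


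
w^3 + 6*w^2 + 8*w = w*(w + 2)*(w + 4)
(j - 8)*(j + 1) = j^2 - 7*j - 8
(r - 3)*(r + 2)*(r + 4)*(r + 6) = r^4 + 9*r^3 + 8*r^2 - 84*r - 144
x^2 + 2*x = x*(x + 2)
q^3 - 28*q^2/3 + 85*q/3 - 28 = (q - 4)*(q - 3)*(q - 7/3)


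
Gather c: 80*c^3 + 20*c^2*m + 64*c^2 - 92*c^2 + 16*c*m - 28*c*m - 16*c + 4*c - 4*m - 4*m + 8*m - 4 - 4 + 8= 80*c^3 + c^2*(20*m - 28) + c*(-12*m - 12)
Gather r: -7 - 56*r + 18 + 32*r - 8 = 3 - 24*r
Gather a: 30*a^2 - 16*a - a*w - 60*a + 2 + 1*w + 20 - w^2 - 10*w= 30*a^2 + a*(-w - 76) - w^2 - 9*w + 22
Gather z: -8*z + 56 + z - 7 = 49 - 7*z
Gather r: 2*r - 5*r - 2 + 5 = 3 - 3*r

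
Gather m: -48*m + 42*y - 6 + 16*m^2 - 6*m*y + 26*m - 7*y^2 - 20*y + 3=16*m^2 + m*(-6*y - 22) - 7*y^2 + 22*y - 3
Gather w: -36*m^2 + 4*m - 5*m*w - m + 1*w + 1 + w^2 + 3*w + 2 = -36*m^2 + 3*m + w^2 + w*(4 - 5*m) + 3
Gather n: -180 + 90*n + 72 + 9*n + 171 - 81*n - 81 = 18*n - 18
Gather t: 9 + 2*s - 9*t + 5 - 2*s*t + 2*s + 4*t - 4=4*s + t*(-2*s - 5) + 10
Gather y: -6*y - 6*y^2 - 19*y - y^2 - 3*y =-7*y^2 - 28*y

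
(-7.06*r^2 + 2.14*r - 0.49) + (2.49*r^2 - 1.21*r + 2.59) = -4.57*r^2 + 0.93*r + 2.1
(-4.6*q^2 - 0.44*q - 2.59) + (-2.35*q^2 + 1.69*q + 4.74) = -6.95*q^2 + 1.25*q + 2.15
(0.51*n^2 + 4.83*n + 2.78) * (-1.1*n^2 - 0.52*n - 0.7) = -0.561*n^4 - 5.5782*n^3 - 5.9266*n^2 - 4.8266*n - 1.946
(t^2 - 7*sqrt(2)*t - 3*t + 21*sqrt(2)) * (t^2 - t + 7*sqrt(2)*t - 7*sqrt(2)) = t^4 - 4*t^3 - 95*t^2 + 392*t - 294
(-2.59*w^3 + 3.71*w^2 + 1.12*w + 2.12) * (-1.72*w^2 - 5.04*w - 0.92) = 4.4548*w^5 + 6.6724*w^4 - 18.242*w^3 - 12.7044*w^2 - 11.7152*w - 1.9504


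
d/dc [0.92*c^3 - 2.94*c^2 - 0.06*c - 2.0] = 2.76*c^2 - 5.88*c - 0.06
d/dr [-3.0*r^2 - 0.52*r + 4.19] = -6.0*r - 0.52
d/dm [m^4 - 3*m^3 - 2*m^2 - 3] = m*(4*m^2 - 9*m - 4)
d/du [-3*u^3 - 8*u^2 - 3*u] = -9*u^2 - 16*u - 3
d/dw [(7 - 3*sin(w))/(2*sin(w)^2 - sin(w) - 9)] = (6*sin(w)^2 - 28*sin(w) + 34)*cos(w)/(sin(w) + cos(2*w) + 8)^2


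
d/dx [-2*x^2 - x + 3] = -4*x - 1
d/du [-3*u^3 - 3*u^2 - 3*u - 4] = -9*u^2 - 6*u - 3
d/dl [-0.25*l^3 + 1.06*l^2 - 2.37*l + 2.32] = -0.75*l^2 + 2.12*l - 2.37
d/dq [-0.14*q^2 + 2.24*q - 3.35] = 2.24 - 0.28*q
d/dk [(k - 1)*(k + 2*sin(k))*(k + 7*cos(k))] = (1 - k)*(k + 2*sin(k))*(7*sin(k) - 1) + (k - 1)*(k + 7*cos(k))*(2*cos(k) + 1) + (k + 2*sin(k))*(k + 7*cos(k))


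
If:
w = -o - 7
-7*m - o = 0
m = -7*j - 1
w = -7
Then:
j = -1/7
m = 0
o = 0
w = -7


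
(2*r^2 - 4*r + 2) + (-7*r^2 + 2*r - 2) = -5*r^2 - 2*r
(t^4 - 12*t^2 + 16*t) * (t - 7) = t^5 - 7*t^4 - 12*t^3 + 100*t^2 - 112*t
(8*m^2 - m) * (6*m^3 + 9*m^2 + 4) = 48*m^5 + 66*m^4 - 9*m^3 + 32*m^2 - 4*m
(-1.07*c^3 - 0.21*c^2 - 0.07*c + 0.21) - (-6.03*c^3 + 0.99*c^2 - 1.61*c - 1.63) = 4.96*c^3 - 1.2*c^2 + 1.54*c + 1.84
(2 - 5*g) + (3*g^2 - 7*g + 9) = 3*g^2 - 12*g + 11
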